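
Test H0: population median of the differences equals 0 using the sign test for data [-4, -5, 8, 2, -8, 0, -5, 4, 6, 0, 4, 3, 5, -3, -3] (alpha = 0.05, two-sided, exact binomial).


Step 1: Discard zero differences. Original n = 15; n_eff = number of nonzero differences = 13.
Nonzero differences (with sign): -4, -5, +8, +2, -8, -5, +4, +6, +4, +3, +5, -3, -3
Step 2: Count signs: positive = 7, negative = 6.
Step 3: Under H0: P(positive) = 0.5, so the number of positives S ~ Bin(13, 0.5).
Step 4: Two-sided exact p-value = sum of Bin(13,0.5) probabilities at or below the observed probability = 1.000000.
Step 5: alpha = 0.05. fail to reject H0.

n_eff = 13, pos = 7, neg = 6, p = 1.000000, fail to reject H0.


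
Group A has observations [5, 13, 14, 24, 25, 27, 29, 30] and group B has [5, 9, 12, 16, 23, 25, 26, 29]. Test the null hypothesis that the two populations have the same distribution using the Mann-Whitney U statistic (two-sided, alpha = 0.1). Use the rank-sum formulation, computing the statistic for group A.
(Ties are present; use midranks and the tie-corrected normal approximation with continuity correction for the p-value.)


Step 1: Combine and sort all 16 observations; assign midranks.
sorted (value, group): (5,X), (5,Y), (9,Y), (12,Y), (13,X), (14,X), (16,Y), (23,Y), (24,X), (25,X), (25,Y), (26,Y), (27,X), (29,X), (29,Y), (30,X)
ranks: 5->1.5, 5->1.5, 9->3, 12->4, 13->5, 14->6, 16->7, 23->8, 24->9, 25->10.5, 25->10.5, 26->12, 27->13, 29->14.5, 29->14.5, 30->16
Step 2: Rank sum for X: R1 = 1.5 + 5 + 6 + 9 + 10.5 + 13 + 14.5 + 16 = 75.5.
Step 3: U_X = R1 - n1(n1+1)/2 = 75.5 - 8*9/2 = 75.5 - 36 = 39.5.
       U_Y = n1*n2 - U_X = 64 - 39.5 = 24.5.
Step 4: Ties are present, so use the tie-corrected normal approximation (with continuity correction) for the p-value.
Step 5: p-value = 0.461260; compare to alpha = 0.1. fail to reject H0.

U_X = 39.5, p = 0.461260, fail to reject H0 at alpha = 0.1.


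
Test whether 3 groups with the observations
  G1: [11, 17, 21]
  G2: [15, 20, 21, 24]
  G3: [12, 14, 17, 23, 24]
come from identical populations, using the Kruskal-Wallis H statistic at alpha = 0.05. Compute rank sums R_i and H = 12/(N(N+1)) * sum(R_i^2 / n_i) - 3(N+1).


Step 1: Combine all N = 12 observations and assign midranks.
sorted (value, group, rank): (11,G1,1), (12,G3,2), (14,G3,3), (15,G2,4), (17,G1,5.5), (17,G3,5.5), (20,G2,7), (21,G1,8.5), (21,G2,8.5), (23,G3,10), (24,G2,11.5), (24,G3,11.5)
Step 2: Sum ranks within each group.
R_1 = 15 (n_1 = 3)
R_2 = 31 (n_2 = 4)
R_3 = 32 (n_3 = 5)
Step 3: H = 12/(N(N+1)) * sum(R_i^2/n_i) - 3(N+1)
     = 12/(12*13) * (15^2/3 + 31^2/4 + 32^2/5) - 3*13
     = 0.076923 * 520.05 - 39
     = 1.003846.
Step 4: Ties present; correction factor C = 1 - 18/(12^3 - 12) = 0.989510. Corrected H = 1.003846 / 0.989510 = 1.014488.
Step 5: Under H0, H ~ chi^2(2); p-value = 0.602153.
Step 6: alpha = 0.05. fail to reject H0.

H = 1.0145, df = 2, p = 0.602153, fail to reject H0.


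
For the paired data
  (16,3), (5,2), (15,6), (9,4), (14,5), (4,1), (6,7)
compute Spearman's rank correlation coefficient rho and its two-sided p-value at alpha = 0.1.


Step 1: Rank x and y separately (midranks; no ties here).
rank(x): 16->7, 5->2, 15->6, 9->4, 14->5, 4->1, 6->3
rank(y): 3->3, 2->2, 6->6, 4->4, 5->5, 1->1, 7->7
Step 2: d_i = R_x(i) - R_y(i); compute d_i^2.
  (7-3)^2=16, (2-2)^2=0, (6-6)^2=0, (4-4)^2=0, (5-5)^2=0, (1-1)^2=0, (3-7)^2=16
sum(d^2) = 32.
Step 3: rho = 1 - 6*32 / (7*(7^2 - 1)) = 1 - 192/336 = 0.428571.
Step 4: Under H0, t = rho * sqrt((n-2)/(1-rho^2)) = 1.0607 ~ t(5).
Step 5: Two-sided p-value from the t-distribution with 5 df = 0.337368.
Step 6: alpha = 0.1. fail to reject H0.

rho = 0.4286, p = 0.337368, fail to reject H0 at alpha = 0.1.


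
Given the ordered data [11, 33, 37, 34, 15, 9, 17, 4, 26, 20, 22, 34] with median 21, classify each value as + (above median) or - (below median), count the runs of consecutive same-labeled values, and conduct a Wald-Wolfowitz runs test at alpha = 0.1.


Step 1: Compute median = 21; label A = above, B = below.
Labels in order: BAAABBBBABAA  (n_A = 6, n_B = 6)
Step 2: Count runs R = 6.
Step 3: Under H0 (random ordering), E[R] = 2*n_A*n_B/(n_A+n_B) + 1 = 2*6*6/12 + 1 = 7.0000.
        Var[R] = 2*n_A*n_B*(2*n_A*n_B - n_A - n_B) / ((n_A+n_B)^2 * (n_A+n_B-1)) = 4320/1584 = 2.7273.
        SD[R] = 1.6514.
Step 4: Continuity-corrected z = (R + 0.5 - E[R]) / SD[R] = (6 + 0.5 - 7.0000) / 1.6514 = -0.3028.
Step 5: Two-sided p-value via normal approximation = 2*(1 - Phi(|z|)) = 0.762069.
Step 6: alpha = 0.1. fail to reject H0.

R = 6, z = -0.3028, p = 0.762069, fail to reject H0.


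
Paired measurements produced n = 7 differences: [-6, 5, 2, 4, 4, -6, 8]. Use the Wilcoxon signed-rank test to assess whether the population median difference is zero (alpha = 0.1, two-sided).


Step 1: Drop any zero differences (none here) and take |d_i|.
|d| = [6, 5, 2, 4, 4, 6, 8]
Step 2: Midrank |d_i| (ties get averaged ranks).
ranks: |6|->5.5, |5|->4, |2|->1, |4|->2.5, |4|->2.5, |6|->5.5, |8|->7
Step 3: Attach original signs; sum ranks with positive sign and with negative sign.
W+ = 4 + 1 + 2.5 + 2.5 + 7 = 17
W- = 5.5 + 5.5 = 11
(Check: W+ + W- = 28 should equal n(n+1)/2 = 28.)
Step 4: Test statistic W = min(W+, W-) = 11.
Step 5: Ties in |d|, so use the tie-corrected normal approximation.
        E[W] = n(n+1)/4 = 7*8/4 = 14.
        Tie groups: |d|=4 (t=2), |d|=6 (t=2); sum(t^3 - t) = 12.
        Var[W] = n(n+1)(2n+1)/24 - sum(t^3-t)/48 = 840/24 - 12/48 = 34.75.
        z = (W - E[W]) / sqrt(Var[W]) = (11 - 14) / 5.8949 = -0.5089.
        Two-sided p = 2*Phi(z) = 0.610813.
Step 6: alpha = 0.1. fail to reject H0.

W+ = 17, W- = 11, W = min = 11, p = 0.610813, fail to reject H0.


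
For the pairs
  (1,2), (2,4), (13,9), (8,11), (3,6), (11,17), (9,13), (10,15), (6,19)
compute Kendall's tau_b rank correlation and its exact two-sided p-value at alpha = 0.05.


Step 1: Enumerate the 36 unordered pairs (i,j) with i<j and classify each by sign(x_j-x_i) * sign(y_j-y_i).
  (1,2):dx=+1,dy=+2->C; (1,3):dx=+12,dy=+7->C; (1,4):dx=+7,dy=+9->C; (1,5):dx=+2,dy=+4->C
  (1,6):dx=+10,dy=+15->C; (1,7):dx=+8,dy=+11->C; (1,8):dx=+9,dy=+13->C; (1,9):dx=+5,dy=+17->C
  (2,3):dx=+11,dy=+5->C; (2,4):dx=+6,dy=+7->C; (2,5):dx=+1,dy=+2->C; (2,6):dx=+9,dy=+13->C
  (2,7):dx=+7,dy=+9->C; (2,8):dx=+8,dy=+11->C; (2,9):dx=+4,dy=+15->C; (3,4):dx=-5,dy=+2->D
  (3,5):dx=-10,dy=-3->C; (3,6):dx=-2,dy=+8->D; (3,7):dx=-4,dy=+4->D; (3,8):dx=-3,dy=+6->D
  (3,9):dx=-7,dy=+10->D; (4,5):dx=-5,dy=-5->C; (4,6):dx=+3,dy=+6->C; (4,7):dx=+1,dy=+2->C
  (4,8):dx=+2,dy=+4->C; (4,9):dx=-2,dy=+8->D; (5,6):dx=+8,dy=+11->C; (5,7):dx=+6,dy=+7->C
  (5,8):dx=+7,dy=+9->C; (5,9):dx=+3,dy=+13->C; (6,7):dx=-2,dy=-4->C; (6,8):dx=-1,dy=-2->C
  (6,9):dx=-5,dy=+2->D; (7,8):dx=+1,dy=+2->C; (7,9):dx=-3,dy=+6->D; (8,9):dx=-4,dy=+4->D
Step 2: C = 27, D = 9, total pairs = 36.
Step 3: tau = (C - D)/(n(n-1)/2) = (27 - 9)/36 = 0.500000.
Step 4: Exact two-sided p-value (enumerate n! = 362880 permutations of y under H0): p = 0.075176.
Step 5: alpha = 0.05. fail to reject H0.

tau_b = 0.5000 (C=27, D=9), p = 0.075176, fail to reject H0.


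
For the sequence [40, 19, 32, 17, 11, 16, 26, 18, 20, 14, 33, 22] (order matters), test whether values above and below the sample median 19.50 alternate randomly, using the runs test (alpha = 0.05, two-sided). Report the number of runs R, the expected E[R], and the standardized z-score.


Step 1: Compute median = 19.50; label A = above, B = below.
Labels in order: ABABBBABABAA  (n_A = 6, n_B = 6)
Step 2: Count runs R = 9.
Step 3: Under H0 (random ordering), E[R] = 2*n_A*n_B/(n_A+n_B) + 1 = 2*6*6/12 + 1 = 7.0000.
        Var[R] = 2*n_A*n_B*(2*n_A*n_B - n_A - n_B) / ((n_A+n_B)^2 * (n_A+n_B-1)) = 4320/1584 = 2.7273.
        SD[R] = 1.6514.
Step 4: Continuity-corrected z = (R - 0.5 - E[R]) / SD[R] = (9 - 0.5 - 7.0000) / 1.6514 = 0.9083.
Step 5: Two-sided p-value via normal approximation = 2*(1 - Phi(|z|)) = 0.363722.
Step 6: alpha = 0.05. fail to reject H0.

R = 9, z = 0.9083, p = 0.363722, fail to reject H0.


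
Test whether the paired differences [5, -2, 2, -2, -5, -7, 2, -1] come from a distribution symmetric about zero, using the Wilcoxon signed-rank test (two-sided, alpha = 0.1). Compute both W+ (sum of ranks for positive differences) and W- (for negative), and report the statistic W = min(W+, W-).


Step 1: Drop any zero differences (none here) and take |d_i|.
|d| = [5, 2, 2, 2, 5, 7, 2, 1]
Step 2: Midrank |d_i| (ties get averaged ranks).
ranks: |5|->6.5, |2|->3.5, |2|->3.5, |2|->3.5, |5|->6.5, |7|->8, |2|->3.5, |1|->1
Step 3: Attach original signs; sum ranks with positive sign and with negative sign.
W+ = 6.5 + 3.5 + 3.5 = 13.5
W- = 3.5 + 3.5 + 6.5 + 8 + 1 = 22.5
(Check: W+ + W- = 36 should equal n(n+1)/2 = 36.)
Step 4: Test statistic W = min(W+, W-) = 13.5.
Step 5: Ties in |d|, so use the tie-corrected normal approximation.
        E[W] = n(n+1)/4 = 8*9/4 = 18.
        Tie groups: |d|=2 (t=4), |d|=5 (t=2); sum(t^3 - t) = 66.
        Var[W] = n(n+1)(2n+1)/24 - sum(t^3-t)/48 = 1224/24 - 66/48 = 49.625.
        z = (W - E[W]) / sqrt(Var[W]) = (13.5 - 18) / 7.0445 = -0.6388.
        Two-sided p = 2*Phi(z) = 0.522956.
Step 6: alpha = 0.1. fail to reject H0.

W+ = 13.5, W- = 22.5, W = min = 13.5, p = 0.522956, fail to reject H0.


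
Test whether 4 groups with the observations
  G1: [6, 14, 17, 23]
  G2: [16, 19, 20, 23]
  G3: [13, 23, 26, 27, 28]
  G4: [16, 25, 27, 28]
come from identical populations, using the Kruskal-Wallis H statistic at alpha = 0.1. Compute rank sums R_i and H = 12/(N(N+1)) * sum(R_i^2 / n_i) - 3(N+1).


Step 1: Combine all N = 17 observations and assign midranks.
sorted (value, group, rank): (6,G1,1), (13,G3,2), (14,G1,3), (16,G2,4.5), (16,G4,4.5), (17,G1,6), (19,G2,7), (20,G2,8), (23,G1,10), (23,G2,10), (23,G3,10), (25,G4,12), (26,G3,13), (27,G3,14.5), (27,G4,14.5), (28,G3,16.5), (28,G4,16.5)
Step 2: Sum ranks within each group.
R_1 = 20 (n_1 = 4)
R_2 = 29.5 (n_2 = 4)
R_3 = 56 (n_3 = 5)
R_4 = 47.5 (n_4 = 4)
Step 3: H = 12/(N(N+1)) * sum(R_i^2/n_i) - 3(N+1)
     = 12/(17*18) * (20^2/4 + 29.5^2/4 + 56^2/5 + 47.5^2/4) - 3*18
     = 0.039216 * 1508.83 - 54
     = 5.169608.
Step 4: Ties present; correction factor C = 1 - 42/(17^3 - 17) = 0.991422. Corrected H = 5.169608 / 0.991422 = 5.214339.
Step 5: Under H0, H ~ chi^2(3); p-value = 0.156758.
Step 6: alpha = 0.1. fail to reject H0.

H = 5.2143, df = 3, p = 0.156758, fail to reject H0.


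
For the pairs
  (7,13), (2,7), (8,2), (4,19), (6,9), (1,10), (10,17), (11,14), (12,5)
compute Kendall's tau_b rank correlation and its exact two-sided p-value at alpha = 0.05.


Step 1: Enumerate the 36 unordered pairs (i,j) with i<j and classify each by sign(x_j-x_i) * sign(y_j-y_i).
  (1,2):dx=-5,dy=-6->C; (1,3):dx=+1,dy=-11->D; (1,4):dx=-3,dy=+6->D; (1,5):dx=-1,dy=-4->C
  (1,6):dx=-6,dy=-3->C; (1,7):dx=+3,dy=+4->C; (1,8):dx=+4,dy=+1->C; (1,9):dx=+5,dy=-8->D
  (2,3):dx=+6,dy=-5->D; (2,4):dx=+2,dy=+12->C; (2,5):dx=+4,dy=+2->C; (2,6):dx=-1,dy=+3->D
  (2,7):dx=+8,dy=+10->C; (2,8):dx=+9,dy=+7->C; (2,9):dx=+10,dy=-2->D; (3,4):dx=-4,dy=+17->D
  (3,5):dx=-2,dy=+7->D; (3,6):dx=-7,dy=+8->D; (3,7):dx=+2,dy=+15->C; (3,8):dx=+3,dy=+12->C
  (3,9):dx=+4,dy=+3->C; (4,5):dx=+2,dy=-10->D; (4,6):dx=-3,dy=-9->C; (4,7):dx=+6,dy=-2->D
  (4,8):dx=+7,dy=-5->D; (4,9):dx=+8,dy=-14->D; (5,6):dx=-5,dy=+1->D; (5,7):dx=+4,dy=+8->C
  (5,8):dx=+5,dy=+5->C; (5,9):dx=+6,dy=-4->D; (6,7):dx=+9,dy=+7->C; (6,8):dx=+10,dy=+4->C
  (6,9):dx=+11,dy=-5->D; (7,8):dx=+1,dy=-3->D; (7,9):dx=+2,dy=-12->D; (8,9):dx=+1,dy=-9->D
Step 2: C = 17, D = 19, total pairs = 36.
Step 3: tau = (C - D)/(n(n-1)/2) = (17 - 19)/36 = -0.055556.
Step 4: Exact two-sided p-value (enumerate n! = 362880 permutations of y under H0): p = 0.919455.
Step 5: alpha = 0.05. fail to reject H0.

tau_b = -0.0556 (C=17, D=19), p = 0.919455, fail to reject H0.


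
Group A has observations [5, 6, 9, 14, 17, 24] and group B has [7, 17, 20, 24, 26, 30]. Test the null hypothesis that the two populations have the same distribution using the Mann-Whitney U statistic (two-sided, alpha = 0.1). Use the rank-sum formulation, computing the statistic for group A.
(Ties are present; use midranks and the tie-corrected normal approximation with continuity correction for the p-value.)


Step 1: Combine and sort all 12 observations; assign midranks.
sorted (value, group): (5,X), (6,X), (7,Y), (9,X), (14,X), (17,X), (17,Y), (20,Y), (24,X), (24,Y), (26,Y), (30,Y)
ranks: 5->1, 6->2, 7->3, 9->4, 14->5, 17->6.5, 17->6.5, 20->8, 24->9.5, 24->9.5, 26->11, 30->12
Step 2: Rank sum for X: R1 = 1 + 2 + 4 + 5 + 6.5 + 9.5 = 28.
Step 3: U_X = R1 - n1(n1+1)/2 = 28 - 6*7/2 = 28 - 21 = 7.
       U_Y = n1*n2 - U_X = 36 - 7 = 29.
Step 4: Ties are present, so use the tie-corrected normal approximation (with continuity correction) for the p-value.
Step 5: p-value = 0.091554; compare to alpha = 0.1. reject H0.

U_X = 7, p = 0.091554, reject H0 at alpha = 0.1.


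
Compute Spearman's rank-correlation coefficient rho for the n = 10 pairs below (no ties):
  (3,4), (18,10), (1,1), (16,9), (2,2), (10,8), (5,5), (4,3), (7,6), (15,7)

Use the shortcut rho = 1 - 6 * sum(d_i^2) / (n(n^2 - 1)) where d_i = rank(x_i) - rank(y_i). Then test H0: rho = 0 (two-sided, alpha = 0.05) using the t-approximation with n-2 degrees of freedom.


Step 1: Rank x and y separately (midranks; no ties here).
rank(x): 3->3, 18->10, 1->1, 16->9, 2->2, 10->7, 5->5, 4->4, 7->6, 15->8
rank(y): 4->4, 10->10, 1->1, 9->9, 2->2, 8->8, 5->5, 3->3, 6->6, 7->7
Step 2: d_i = R_x(i) - R_y(i); compute d_i^2.
  (3-4)^2=1, (10-10)^2=0, (1-1)^2=0, (9-9)^2=0, (2-2)^2=0, (7-8)^2=1, (5-5)^2=0, (4-3)^2=1, (6-6)^2=0, (8-7)^2=1
sum(d^2) = 4.
Step 3: rho = 1 - 6*4 / (10*(10^2 - 1)) = 1 - 24/990 = 0.975758.
Step 4: Under H0, t = rho * sqrt((n-2)/(1-rho^2)) = 12.6105 ~ t(8).
Step 5: Two-sided p-value from the t-distribution with 8 df = 0.000001.
Step 6: alpha = 0.05. reject H0.

rho = 0.9758, p = 0.000001, reject H0 at alpha = 0.05.


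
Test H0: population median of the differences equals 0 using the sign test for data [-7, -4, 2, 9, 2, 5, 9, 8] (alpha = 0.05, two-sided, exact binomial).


Step 1: Discard zero differences. Original n = 8; n_eff = number of nonzero differences = 8.
Nonzero differences (with sign): -7, -4, +2, +9, +2, +5, +9, +8
Step 2: Count signs: positive = 6, negative = 2.
Step 3: Under H0: P(positive) = 0.5, so the number of positives S ~ Bin(8, 0.5).
Step 4: Two-sided exact p-value = sum of Bin(8,0.5) probabilities at or below the observed probability = 0.289062.
Step 5: alpha = 0.05. fail to reject H0.

n_eff = 8, pos = 6, neg = 2, p = 0.289062, fail to reject H0.


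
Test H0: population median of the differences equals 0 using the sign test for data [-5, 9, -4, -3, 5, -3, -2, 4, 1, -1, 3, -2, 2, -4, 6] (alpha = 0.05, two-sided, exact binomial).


Step 1: Discard zero differences. Original n = 15; n_eff = number of nonzero differences = 15.
Nonzero differences (with sign): -5, +9, -4, -3, +5, -3, -2, +4, +1, -1, +3, -2, +2, -4, +6
Step 2: Count signs: positive = 7, negative = 8.
Step 3: Under H0: P(positive) = 0.5, so the number of positives S ~ Bin(15, 0.5).
Step 4: Two-sided exact p-value = sum of Bin(15,0.5) probabilities at or below the observed probability = 1.000000.
Step 5: alpha = 0.05. fail to reject H0.

n_eff = 15, pos = 7, neg = 8, p = 1.000000, fail to reject H0.


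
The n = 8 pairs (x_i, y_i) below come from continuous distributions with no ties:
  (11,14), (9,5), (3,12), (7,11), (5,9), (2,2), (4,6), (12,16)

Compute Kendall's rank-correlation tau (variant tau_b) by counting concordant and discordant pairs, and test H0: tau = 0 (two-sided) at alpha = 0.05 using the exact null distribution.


Step 1: Enumerate the 28 unordered pairs (i,j) with i<j and classify each by sign(x_j-x_i) * sign(y_j-y_i).
  (1,2):dx=-2,dy=-9->C; (1,3):dx=-8,dy=-2->C; (1,4):dx=-4,dy=-3->C; (1,5):dx=-6,dy=-5->C
  (1,6):dx=-9,dy=-12->C; (1,7):dx=-7,dy=-8->C; (1,8):dx=+1,dy=+2->C; (2,3):dx=-6,dy=+7->D
  (2,4):dx=-2,dy=+6->D; (2,5):dx=-4,dy=+4->D; (2,6):dx=-7,dy=-3->C; (2,7):dx=-5,dy=+1->D
  (2,8):dx=+3,dy=+11->C; (3,4):dx=+4,dy=-1->D; (3,5):dx=+2,dy=-3->D; (3,6):dx=-1,dy=-10->C
  (3,7):dx=+1,dy=-6->D; (3,8):dx=+9,dy=+4->C; (4,5):dx=-2,dy=-2->C; (4,6):dx=-5,dy=-9->C
  (4,7):dx=-3,dy=-5->C; (4,8):dx=+5,dy=+5->C; (5,6):dx=-3,dy=-7->C; (5,7):dx=-1,dy=-3->C
  (5,8):dx=+7,dy=+7->C; (6,7):dx=+2,dy=+4->C; (6,8):dx=+10,dy=+14->C; (7,8):dx=+8,dy=+10->C
Step 2: C = 21, D = 7, total pairs = 28.
Step 3: tau = (C - D)/(n(n-1)/2) = (21 - 7)/28 = 0.500000.
Step 4: Exact two-sided p-value (enumerate n! = 40320 permutations of y under H0): p = 0.108681.
Step 5: alpha = 0.05. fail to reject H0.

tau_b = 0.5000 (C=21, D=7), p = 0.108681, fail to reject H0.


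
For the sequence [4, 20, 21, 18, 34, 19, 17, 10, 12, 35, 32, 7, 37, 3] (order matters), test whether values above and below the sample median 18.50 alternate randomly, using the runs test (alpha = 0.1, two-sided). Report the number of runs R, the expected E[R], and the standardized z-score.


Step 1: Compute median = 18.50; label A = above, B = below.
Labels in order: BAABAABBBAABAB  (n_A = 7, n_B = 7)
Step 2: Count runs R = 9.
Step 3: Under H0 (random ordering), E[R] = 2*n_A*n_B/(n_A+n_B) + 1 = 2*7*7/14 + 1 = 8.0000.
        Var[R] = 2*n_A*n_B*(2*n_A*n_B - n_A - n_B) / ((n_A+n_B)^2 * (n_A+n_B-1)) = 8232/2548 = 3.2308.
        SD[R] = 1.7974.
Step 4: Continuity-corrected z = (R - 0.5 - E[R]) / SD[R] = (9 - 0.5 - 8.0000) / 1.7974 = 0.2782.
Step 5: Two-sided p-value via normal approximation = 2*(1 - Phi(|z|)) = 0.780879.
Step 6: alpha = 0.1. fail to reject H0.

R = 9, z = 0.2782, p = 0.780879, fail to reject H0.


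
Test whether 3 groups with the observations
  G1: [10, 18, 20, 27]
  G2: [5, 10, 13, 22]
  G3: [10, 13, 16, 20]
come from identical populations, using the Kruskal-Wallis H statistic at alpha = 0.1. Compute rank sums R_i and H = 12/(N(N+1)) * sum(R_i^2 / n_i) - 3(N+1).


Step 1: Combine all N = 12 observations and assign midranks.
sorted (value, group, rank): (5,G2,1), (10,G1,3), (10,G2,3), (10,G3,3), (13,G2,5.5), (13,G3,5.5), (16,G3,7), (18,G1,8), (20,G1,9.5), (20,G3,9.5), (22,G2,11), (27,G1,12)
Step 2: Sum ranks within each group.
R_1 = 32.5 (n_1 = 4)
R_2 = 20.5 (n_2 = 4)
R_3 = 25 (n_3 = 4)
Step 3: H = 12/(N(N+1)) * sum(R_i^2/n_i) - 3(N+1)
     = 12/(12*13) * (32.5^2/4 + 20.5^2/4 + 25^2/4) - 3*13
     = 0.076923 * 525.375 - 39
     = 1.413462.
Step 4: Ties present; correction factor C = 1 - 36/(12^3 - 12) = 0.979021. Corrected H = 1.413462 / 0.979021 = 1.443750.
Step 5: Under H0, H ~ chi^2(2); p-value = 0.485840.
Step 6: alpha = 0.1. fail to reject H0.

H = 1.4438, df = 2, p = 0.485840, fail to reject H0.


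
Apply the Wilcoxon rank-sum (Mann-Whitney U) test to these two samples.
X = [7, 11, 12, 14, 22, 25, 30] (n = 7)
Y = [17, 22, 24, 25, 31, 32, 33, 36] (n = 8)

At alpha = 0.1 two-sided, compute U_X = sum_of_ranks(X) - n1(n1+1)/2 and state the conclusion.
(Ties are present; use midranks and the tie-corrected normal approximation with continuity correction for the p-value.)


Step 1: Combine and sort all 15 observations; assign midranks.
sorted (value, group): (7,X), (11,X), (12,X), (14,X), (17,Y), (22,X), (22,Y), (24,Y), (25,X), (25,Y), (30,X), (31,Y), (32,Y), (33,Y), (36,Y)
ranks: 7->1, 11->2, 12->3, 14->4, 17->5, 22->6.5, 22->6.5, 24->8, 25->9.5, 25->9.5, 30->11, 31->12, 32->13, 33->14, 36->15
Step 2: Rank sum for X: R1 = 1 + 2 + 3 + 4 + 6.5 + 9.5 + 11 = 37.
Step 3: U_X = R1 - n1(n1+1)/2 = 37 - 7*8/2 = 37 - 28 = 9.
       U_Y = n1*n2 - U_X = 56 - 9 = 47.
Step 4: Ties are present, so use the tie-corrected normal approximation (with continuity correction) for the p-value.
Step 5: p-value = 0.031969; compare to alpha = 0.1. reject H0.

U_X = 9, p = 0.031969, reject H0 at alpha = 0.1.


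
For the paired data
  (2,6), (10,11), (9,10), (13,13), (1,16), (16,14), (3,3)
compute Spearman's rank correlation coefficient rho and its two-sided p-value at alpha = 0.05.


Step 1: Rank x and y separately (midranks; no ties here).
rank(x): 2->2, 10->5, 9->4, 13->6, 1->1, 16->7, 3->3
rank(y): 6->2, 11->4, 10->3, 13->5, 16->7, 14->6, 3->1
Step 2: d_i = R_x(i) - R_y(i); compute d_i^2.
  (2-2)^2=0, (5-4)^2=1, (4-3)^2=1, (6-5)^2=1, (1-7)^2=36, (7-6)^2=1, (3-1)^2=4
sum(d^2) = 44.
Step 3: rho = 1 - 6*44 / (7*(7^2 - 1)) = 1 - 264/336 = 0.214286.
Step 4: Under H0, t = rho * sqrt((n-2)/(1-rho^2)) = 0.4906 ~ t(5).
Step 5: Two-sided p-value from the t-distribution with 5 df = 0.644512.
Step 6: alpha = 0.05. fail to reject H0.

rho = 0.2143, p = 0.644512, fail to reject H0 at alpha = 0.05.


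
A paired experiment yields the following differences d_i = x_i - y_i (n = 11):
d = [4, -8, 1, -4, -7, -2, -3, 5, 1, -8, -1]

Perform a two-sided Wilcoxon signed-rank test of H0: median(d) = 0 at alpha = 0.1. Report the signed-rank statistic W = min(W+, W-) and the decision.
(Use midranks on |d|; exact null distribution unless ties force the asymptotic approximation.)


Step 1: Drop any zero differences (none here) and take |d_i|.
|d| = [4, 8, 1, 4, 7, 2, 3, 5, 1, 8, 1]
Step 2: Midrank |d_i| (ties get averaged ranks).
ranks: |4|->6.5, |8|->10.5, |1|->2, |4|->6.5, |7|->9, |2|->4, |3|->5, |5|->8, |1|->2, |8|->10.5, |1|->2
Step 3: Attach original signs; sum ranks with positive sign and with negative sign.
W+ = 6.5 + 2 + 8 + 2 = 18.5
W- = 10.5 + 6.5 + 9 + 4 + 5 + 10.5 + 2 = 47.5
(Check: W+ + W- = 66 should equal n(n+1)/2 = 66.)
Step 4: Test statistic W = min(W+, W-) = 18.5.
Step 5: Ties in |d|, so use the tie-corrected normal approximation.
        E[W] = n(n+1)/4 = 11*12/4 = 33.
        Tie groups: |d|=1 (t=3), |d|=4 (t=2), |d|=8 (t=2); sum(t^3 - t) = 36.
        Var[W] = n(n+1)(2n+1)/24 - sum(t^3-t)/48 = 3036/24 - 36/48 = 125.75.
        z = (W - E[W]) / sqrt(Var[W]) = (18.5 - 33) / 11.2138 = -1.2930.
        Two-sided p = 2*Phi(z) = 0.195995.
Step 6: alpha = 0.1. fail to reject H0.

W+ = 18.5, W- = 47.5, W = min = 18.5, p = 0.195995, fail to reject H0.


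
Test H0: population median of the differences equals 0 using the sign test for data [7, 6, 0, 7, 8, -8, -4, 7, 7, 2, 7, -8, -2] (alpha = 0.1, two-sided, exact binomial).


Step 1: Discard zero differences. Original n = 13; n_eff = number of nonzero differences = 12.
Nonzero differences (with sign): +7, +6, +7, +8, -8, -4, +7, +7, +2, +7, -8, -2
Step 2: Count signs: positive = 8, negative = 4.
Step 3: Under H0: P(positive) = 0.5, so the number of positives S ~ Bin(12, 0.5).
Step 4: Two-sided exact p-value = sum of Bin(12,0.5) probabilities at or below the observed probability = 0.387695.
Step 5: alpha = 0.1. fail to reject H0.

n_eff = 12, pos = 8, neg = 4, p = 0.387695, fail to reject H0.


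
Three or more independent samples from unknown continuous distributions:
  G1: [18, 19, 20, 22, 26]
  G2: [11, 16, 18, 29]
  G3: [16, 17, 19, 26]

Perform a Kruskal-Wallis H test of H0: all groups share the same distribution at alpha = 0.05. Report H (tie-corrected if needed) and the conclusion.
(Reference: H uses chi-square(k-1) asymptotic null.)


Step 1: Combine all N = 13 observations and assign midranks.
sorted (value, group, rank): (11,G2,1), (16,G2,2.5), (16,G3,2.5), (17,G3,4), (18,G1,5.5), (18,G2,5.5), (19,G1,7.5), (19,G3,7.5), (20,G1,9), (22,G1,10), (26,G1,11.5), (26,G3,11.5), (29,G2,13)
Step 2: Sum ranks within each group.
R_1 = 43.5 (n_1 = 5)
R_2 = 22 (n_2 = 4)
R_3 = 25.5 (n_3 = 4)
Step 3: H = 12/(N(N+1)) * sum(R_i^2/n_i) - 3(N+1)
     = 12/(13*14) * (43.5^2/5 + 22^2/4 + 25.5^2/4) - 3*14
     = 0.065934 * 662.013 - 42
     = 1.649176.
Step 4: Ties present; correction factor C = 1 - 24/(13^3 - 13) = 0.989011. Corrected H = 1.649176 / 0.989011 = 1.667500.
Step 5: Under H0, H ~ chi^2(2); p-value = 0.434417.
Step 6: alpha = 0.05. fail to reject H0.

H = 1.6675, df = 2, p = 0.434417, fail to reject H0.


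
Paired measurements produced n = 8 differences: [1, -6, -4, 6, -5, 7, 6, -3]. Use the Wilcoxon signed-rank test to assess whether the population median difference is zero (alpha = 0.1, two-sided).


Step 1: Drop any zero differences (none here) and take |d_i|.
|d| = [1, 6, 4, 6, 5, 7, 6, 3]
Step 2: Midrank |d_i| (ties get averaged ranks).
ranks: |1|->1, |6|->6, |4|->3, |6|->6, |5|->4, |7|->8, |6|->6, |3|->2
Step 3: Attach original signs; sum ranks with positive sign and with negative sign.
W+ = 1 + 6 + 8 + 6 = 21
W- = 6 + 3 + 4 + 2 = 15
(Check: W+ + W- = 36 should equal n(n+1)/2 = 36.)
Step 4: Test statistic W = min(W+, W-) = 15.
Step 5: Ties in |d|, so use the tie-corrected normal approximation.
        E[W] = n(n+1)/4 = 8*9/4 = 18.
        Tie groups: |d|=6 (t=3); sum(t^3 - t) = 24.
        Var[W] = n(n+1)(2n+1)/24 - sum(t^3-t)/48 = 1224/24 - 24/48 = 50.5.
        z = (W - E[W]) / sqrt(Var[W]) = (15 - 18) / 7.1063 = -0.4222.
        Two-sided p = 2*Phi(z) = 0.672909.
Step 6: alpha = 0.1. fail to reject H0.

W+ = 21, W- = 15, W = min = 15, p = 0.672909, fail to reject H0.


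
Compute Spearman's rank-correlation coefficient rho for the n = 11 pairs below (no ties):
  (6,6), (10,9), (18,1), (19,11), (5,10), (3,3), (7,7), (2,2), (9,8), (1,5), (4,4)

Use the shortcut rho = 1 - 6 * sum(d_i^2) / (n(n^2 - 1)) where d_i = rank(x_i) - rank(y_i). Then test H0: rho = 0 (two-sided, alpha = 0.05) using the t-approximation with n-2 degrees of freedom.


Step 1: Rank x and y separately (midranks; no ties here).
rank(x): 6->6, 10->9, 18->10, 19->11, 5->5, 3->3, 7->7, 2->2, 9->8, 1->1, 4->4
rank(y): 6->6, 9->9, 1->1, 11->11, 10->10, 3->3, 7->7, 2->2, 8->8, 5->5, 4->4
Step 2: d_i = R_x(i) - R_y(i); compute d_i^2.
  (6-6)^2=0, (9-9)^2=0, (10-1)^2=81, (11-11)^2=0, (5-10)^2=25, (3-3)^2=0, (7-7)^2=0, (2-2)^2=0, (8-8)^2=0, (1-5)^2=16, (4-4)^2=0
sum(d^2) = 122.
Step 3: rho = 1 - 6*122 / (11*(11^2 - 1)) = 1 - 732/1320 = 0.445455.
Step 4: Under H0, t = rho * sqrt((n-2)/(1-rho^2)) = 1.4926 ~ t(9).
Step 5: Two-sided p-value from the t-distribution with 9 df = 0.169733.
Step 6: alpha = 0.05. fail to reject H0.

rho = 0.4455, p = 0.169733, fail to reject H0 at alpha = 0.05.


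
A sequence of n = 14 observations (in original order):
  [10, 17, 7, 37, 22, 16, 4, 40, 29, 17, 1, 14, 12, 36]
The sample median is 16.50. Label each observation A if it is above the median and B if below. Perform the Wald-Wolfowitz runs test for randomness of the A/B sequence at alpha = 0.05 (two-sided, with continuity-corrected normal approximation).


Step 1: Compute median = 16.50; label A = above, B = below.
Labels in order: BABAABBAAABBBA  (n_A = 7, n_B = 7)
Step 2: Count runs R = 8.
Step 3: Under H0 (random ordering), E[R] = 2*n_A*n_B/(n_A+n_B) + 1 = 2*7*7/14 + 1 = 8.0000.
        Var[R] = 2*n_A*n_B*(2*n_A*n_B - n_A - n_B) / ((n_A+n_B)^2 * (n_A+n_B-1)) = 8232/2548 = 3.2308.
        SD[R] = 1.7974.
Step 4: R = E[R], so z = 0 with no continuity correction.
Step 5: Two-sided p-value via normal approximation = 2*(1 - Phi(|z|)) = 1.000000.
Step 6: alpha = 0.05. fail to reject H0.

R = 8, z = 0.0000, p = 1.000000, fail to reject H0.


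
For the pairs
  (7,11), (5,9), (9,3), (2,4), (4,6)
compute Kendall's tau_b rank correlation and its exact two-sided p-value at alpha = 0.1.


Step 1: Enumerate the 10 unordered pairs (i,j) with i<j and classify each by sign(x_j-x_i) * sign(y_j-y_i).
  (1,2):dx=-2,dy=-2->C; (1,3):dx=+2,dy=-8->D; (1,4):dx=-5,dy=-7->C; (1,5):dx=-3,dy=-5->C
  (2,3):dx=+4,dy=-6->D; (2,4):dx=-3,dy=-5->C; (2,5):dx=-1,dy=-3->C; (3,4):dx=-7,dy=+1->D
  (3,5):dx=-5,dy=+3->D; (4,5):dx=+2,dy=+2->C
Step 2: C = 6, D = 4, total pairs = 10.
Step 3: tau = (C - D)/(n(n-1)/2) = (6 - 4)/10 = 0.200000.
Step 4: Exact two-sided p-value (enumerate n! = 120 permutations of y under H0): p = 0.816667.
Step 5: alpha = 0.1. fail to reject H0.

tau_b = 0.2000 (C=6, D=4), p = 0.816667, fail to reject H0.


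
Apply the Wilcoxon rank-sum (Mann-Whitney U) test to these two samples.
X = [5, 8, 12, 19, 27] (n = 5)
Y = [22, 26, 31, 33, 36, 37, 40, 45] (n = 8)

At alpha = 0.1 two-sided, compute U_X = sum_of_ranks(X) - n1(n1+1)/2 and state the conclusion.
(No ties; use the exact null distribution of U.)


Step 1: Combine and sort all 13 observations; assign midranks.
sorted (value, group): (5,X), (8,X), (12,X), (19,X), (22,Y), (26,Y), (27,X), (31,Y), (33,Y), (36,Y), (37,Y), (40,Y), (45,Y)
ranks: 5->1, 8->2, 12->3, 19->4, 22->5, 26->6, 27->7, 31->8, 33->9, 36->10, 37->11, 40->12, 45->13
Step 2: Rank sum for X: R1 = 1 + 2 + 3 + 4 + 7 = 17.
Step 3: U_X = R1 - n1(n1+1)/2 = 17 - 5*6/2 = 17 - 15 = 2.
       U_Y = n1*n2 - U_X = 40 - 2 = 38.
Step 4: No ties, so the exact null distribution of U (based on enumerating the C(13,5) = 1287 equally likely rank assignments) gives the two-sided p-value.
Step 5: p-value = 0.006216; compare to alpha = 0.1. reject H0.

U_X = 2, p = 0.006216, reject H0 at alpha = 0.1.


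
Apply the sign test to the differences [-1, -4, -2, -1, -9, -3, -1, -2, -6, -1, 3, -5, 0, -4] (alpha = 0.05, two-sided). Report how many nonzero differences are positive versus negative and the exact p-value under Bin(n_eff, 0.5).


Step 1: Discard zero differences. Original n = 14; n_eff = number of nonzero differences = 13.
Nonzero differences (with sign): -1, -4, -2, -1, -9, -3, -1, -2, -6, -1, +3, -5, -4
Step 2: Count signs: positive = 1, negative = 12.
Step 3: Under H0: P(positive) = 0.5, so the number of positives S ~ Bin(13, 0.5).
Step 4: Two-sided exact p-value = sum of Bin(13,0.5) probabilities at or below the observed probability = 0.003418.
Step 5: alpha = 0.05. reject H0.

n_eff = 13, pos = 1, neg = 12, p = 0.003418, reject H0.


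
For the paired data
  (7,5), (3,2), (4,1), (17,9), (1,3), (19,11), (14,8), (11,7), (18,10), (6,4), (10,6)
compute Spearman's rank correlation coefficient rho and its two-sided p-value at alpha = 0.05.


Step 1: Rank x and y separately (midranks; no ties here).
rank(x): 7->5, 3->2, 4->3, 17->9, 1->1, 19->11, 14->8, 11->7, 18->10, 6->4, 10->6
rank(y): 5->5, 2->2, 1->1, 9->9, 3->3, 11->11, 8->8, 7->7, 10->10, 4->4, 6->6
Step 2: d_i = R_x(i) - R_y(i); compute d_i^2.
  (5-5)^2=0, (2-2)^2=0, (3-1)^2=4, (9-9)^2=0, (1-3)^2=4, (11-11)^2=0, (8-8)^2=0, (7-7)^2=0, (10-10)^2=0, (4-4)^2=0, (6-6)^2=0
sum(d^2) = 8.
Step 3: rho = 1 - 6*8 / (11*(11^2 - 1)) = 1 - 48/1320 = 0.963636.
Step 4: Under H0, t = rho * sqrt((n-2)/(1-rho^2)) = 10.8186 ~ t(9).
Step 5: Two-sided p-value from the t-distribution with 9 df = 0.000002.
Step 6: alpha = 0.05. reject H0.

rho = 0.9636, p = 0.000002, reject H0 at alpha = 0.05.


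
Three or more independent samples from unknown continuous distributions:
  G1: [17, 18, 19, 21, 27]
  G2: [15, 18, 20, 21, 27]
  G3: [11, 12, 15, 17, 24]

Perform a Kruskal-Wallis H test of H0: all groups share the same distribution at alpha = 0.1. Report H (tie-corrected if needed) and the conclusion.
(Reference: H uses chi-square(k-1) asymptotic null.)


Step 1: Combine all N = 15 observations and assign midranks.
sorted (value, group, rank): (11,G3,1), (12,G3,2), (15,G2,3.5), (15,G3,3.5), (17,G1,5.5), (17,G3,5.5), (18,G1,7.5), (18,G2,7.5), (19,G1,9), (20,G2,10), (21,G1,11.5), (21,G2,11.5), (24,G3,13), (27,G1,14.5), (27,G2,14.5)
Step 2: Sum ranks within each group.
R_1 = 48 (n_1 = 5)
R_2 = 47 (n_2 = 5)
R_3 = 25 (n_3 = 5)
Step 3: H = 12/(N(N+1)) * sum(R_i^2/n_i) - 3(N+1)
     = 12/(15*16) * (48^2/5 + 47^2/5 + 25^2/5) - 3*16
     = 0.050000 * 1027.6 - 48
     = 3.380000.
Step 4: Ties present; correction factor C = 1 - 30/(15^3 - 15) = 0.991071. Corrected H = 3.380000 / 0.991071 = 3.410450.
Step 5: Under H0, H ~ chi^2(2); p-value = 0.181731.
Step 6: alpha = 0.1. fail to reject H0.

H = 3.4105, df = 2, p = 0.181731, fail to reject H0.


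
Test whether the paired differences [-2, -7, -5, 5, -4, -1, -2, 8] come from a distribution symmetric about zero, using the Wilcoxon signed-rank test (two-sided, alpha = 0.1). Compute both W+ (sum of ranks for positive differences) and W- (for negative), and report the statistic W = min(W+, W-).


Step 1: Drop any zero differences (none here) and take |d_i|.
|d| = [2, 7, 5, 5, 4, 1, 2, 8]
Step 2: Midrank |d_i| (ties get averaged ranks).
ranks: |2|->2.5, |7|->7, |5|->5.5, |5|->5.5, |4|->4, |1|->1, |2|->2.5, |8|->8
Step 3: Attach original signs; sum ranks with positive sign and with negative sign.
W+ = 5.5 + 8 = 13.5
W- = 2.5 + 7 + 5.5 + 4 + 1 + 2.5 = 22.5
(Check: W+ + W- = 36 should equal n(n+1)/2 = 36.)
Step 4: Test statistic W = min(W+, W-) = 13.5.
Step 5: Ties in |d|, so use the tie-corrected normal approximation.
        E[W] = n(n+1)/4 = 8*9/4 = 18.
        Tie groups: |d|=2 (t=2), |d|=5 (t=2); sum(t^3 - t) = 12.
        Var[W] = n(n+1)(2n+1)/24 - sum(t^3-t)/48 = 1224/24 - 12/48 = 50.75.
        z = (W - E[W]) / sqrt(Var[W]) = (13.5 - 18) / 7.1239 = -0.6317.
        Two-sided p = 2*Phi(z) = 0.527599.
Step 6: alpha = 0.1. fail to reject H0.

W+ = 13.5, W- = 22.5, W = min = 13.5, p = 0.527599, fail to reject H0.


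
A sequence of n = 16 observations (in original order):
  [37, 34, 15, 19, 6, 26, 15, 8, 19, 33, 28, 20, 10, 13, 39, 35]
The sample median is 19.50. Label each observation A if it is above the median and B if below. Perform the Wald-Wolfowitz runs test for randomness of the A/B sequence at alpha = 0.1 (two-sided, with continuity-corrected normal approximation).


Step 1: Compute median = 19.50; label A = above, B = below.
Labels in order: AABBBABBBAAABBAA  (n_A = 8, n_B = 8)
Step 2: Count runs R = 7.
Step 3: Under H0 (random ordering), E[R] = 2*n_A*n_B/(n_A+n_B) + 1 = 2*8*8/16 + 1 = 9.0000.
        Var[R] = 2*n_A*n_B*(2*n_A*n_B - n_A - n_B) / ((n_A+n_B)^2 * (n_A+n_B-1)) = 14336/3840 = 3.7333.
        SD[R] = 1.9322.
Step 4: Continuity-corrected z = (R + 0.5 - E[R]) / SD[R] = (7 + 0.5 - 9.0000) / 1.9322 = -0.7763.
Step 5: Two-sided p-value via normal approximation = 2*(1 - Phi(|z|)) = 0.437558.
Step 6: alpha = 0.1. fail to reject H0.

R = 7, z = -0.7763, p = 0.437558, fail to reject H0.


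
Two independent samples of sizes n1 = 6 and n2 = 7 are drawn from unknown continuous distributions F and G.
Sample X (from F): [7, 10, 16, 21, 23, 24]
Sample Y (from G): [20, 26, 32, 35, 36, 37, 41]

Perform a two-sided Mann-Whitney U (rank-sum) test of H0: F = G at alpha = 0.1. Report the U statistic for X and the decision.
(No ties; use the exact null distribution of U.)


Step 1: Combine and sort all 13 observations; assign midranks.
sorted (value, group): (7,X), (10,X), (16,X), (20,Y), (21,X), (23,X), (24,X), (26,Y), (32,Y), (35,Y), (36,Y), (37,Y), (41,Y)
ranks: 7->1, 10->2, 16->3, 20->4, 21->5, 23->6, 24->7, 26->8, 32->9, 35->10, 36->11, 37->12, 41->13
Step 2: Rank sum for X: R1 = 1 + 2 + 3 + 5 + 6 + 7 = 24.
Step 3: U_X = R1 - n1(n1+1)/2 = 24 - 6*7/2 = 24 - 21 = 3.
       U_Y = n1*n2 - U_X = 42 - 3 = 39.
Step 4: No ties, so the exact null distribution of U (based on enumerating the C(13,6) = 1716 equally likely rank assignments) gives the two-sided p-value.
Step 5: p-value = 0.008159; compare to alpha = 0.1. reject H0.

U_X = 3, p = 0.008159, reject H0 at alpha = 0.1.


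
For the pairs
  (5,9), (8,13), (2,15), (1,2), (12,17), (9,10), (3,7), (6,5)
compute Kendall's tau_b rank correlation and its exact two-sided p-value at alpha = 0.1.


Step 1: Enumerate the 28 unordered pairs (i,j) with i<j and classify each by sign(x_j-x_i) * sign(y_j-y_i).
  (1,2):dx=+3,dy=+4->C; (1,3):dx=-3,dy=+6->D; (1,4):dx=-4,dy=-7->C; (1,5):dx=+7,dy=+8->C
  (1,6):dx=+4,dy=+1->C; (1,7):dx=-2,dy=-2->C; (1,8):dx=+1,dy=-4->D; (2,3):dx=-6,dy=+2->D
  (2,4):dx=-7,dy=-11->C; (2,5):dx=+4,dy=+4->C; (2,6):dx=+1,dy=-3->D; (2,7):dx=-5,dy=-6->C
  (2,8):dx=-2,dy=-8->C; (3,4):dx=-1,dy=-13->C; (3,5):dx=+10,dy=+2->C; (3,6):dx=+7,dy=-5->D
  (3,7):dx=+1,dy=-8->D; (3,8):dx=+4,dy=-10->D; (4,5):dx=+11,dy=+15->C; (4,6):dx=+8,dy=+8->C
  (4,7):dx=+2,dy=+5->C; (4,8):dx=+5,dy=+3->C; (5,6):dx=-3,dy=-7->C; (5,7):dx=-9,dy=-10->C
  (5,8):dx=-6,dy=-12->C; (6,7):dx=-6,dy=-3->C; (6,8):dx=-3,dy=-5->C; (7,8):dx=+3,dy=-2->D
Step 2: C = 20, D = 8, total pairs = 28.
Step 3: tau = (C - D)/(n(n-1)/2) = (20 - 8)/28 = 0.428571.
Step 4: Exact two-sided p-value (enumerate n! = 40320 permutations of y under H0): p = 0.178869.
Step 5: alpha = 0.1. fail to reject H0.

tau_b = 0.4286 (C=20, D=8), p = 0.178869, fail to reject H0.


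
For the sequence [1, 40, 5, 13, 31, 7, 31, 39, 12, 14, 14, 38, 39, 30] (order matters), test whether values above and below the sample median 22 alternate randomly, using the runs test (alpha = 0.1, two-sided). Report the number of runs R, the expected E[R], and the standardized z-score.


Step 1: Compute median = 22; label A = above, B = below.
Labels in order: BABBABAABBBAAA  (n_A = 7, n_B = 7)
Step 2: Count runs R = 8.
Step 3: Under H0 (random ordering), E[R] = 2*n_A*n_B/(n_A+n_B) + 1 = 2*7*7/14 + 1 = 8.0000.
        Var[R] = 2*n_A*n_B*(2*n_A*n_B - n_A - n_B) / ((n_A+n_B)^2 * (n_A+n_B-1)) = 8232/2548 = 3.2308.
        SD[R] = 1.7974.
Step 4: R = E[R], so z = 0 with no continuity correction.
Step 5: Two-sided p-value via normal approximation = 2*(1 - Phi(|z|)) = 1.000000.
Step 6: alpha = 0.1. fail to reject H0.

R = 8, z = 0.0000, p = 1.000000, fail to reject H0.


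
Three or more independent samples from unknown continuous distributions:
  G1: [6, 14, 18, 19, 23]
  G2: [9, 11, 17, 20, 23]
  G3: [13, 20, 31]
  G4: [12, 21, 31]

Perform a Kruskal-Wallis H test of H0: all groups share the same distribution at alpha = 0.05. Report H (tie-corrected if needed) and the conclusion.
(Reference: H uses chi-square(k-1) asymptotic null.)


Step 1: Combine all N = 16 observations and assign midranks.
sorted (value, group, rank): (6,G1,1), (9,G2,2), (11,G2,3), (12,G4,4), (13,G3,5), (14,G1,6), (17,G2,7), (18,G1,8), (19,G1,9), (20,G2,10.5), (20,G3,10.5), (21,G4,12), (23,G1,13.5), (23,G2,13.5), (31,G3,15.5), (31,G4,15.5)
Step 2: Sum ranks within each group.
R_1 = 37.5 (n_1 = 5)
R_2 = 36 (n_2 = 5)
R_3 = 31 (n_3 = 3)
R_4 = 31.5 (n_4 = 3)
Step 3: H = 12/(N(N+1)) * sum(R_i^2/n_i) - 3(N+1)
     = 12/(16*17) * (37.5^2/5 + 36^2/5 + 31^2/3 + 31.5^2/3) - 3*17
     = 0.044118 * 1191.53 - 51
     = 1.567647.
Step 4: Ties present; correction factor C = 1 - 18/(16^3 - 16) = 0.995588. Corrected H = 1.567647 / 0.995588 = 1.574594.
Step 5: Under H0, H ~ chi^2(3); p-value = 0.665164.
Step 6: alpha = 0.05. fail to reject H0.

H = 1.5746, df = 3, p = 0.665164, fail to reject H0.


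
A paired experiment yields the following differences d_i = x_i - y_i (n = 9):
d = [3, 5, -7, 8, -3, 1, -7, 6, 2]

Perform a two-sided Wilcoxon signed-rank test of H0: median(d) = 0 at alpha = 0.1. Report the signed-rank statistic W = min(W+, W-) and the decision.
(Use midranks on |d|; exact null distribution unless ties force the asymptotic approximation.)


Step 1: Drop any zero differences (none here) and take |d_i|.
|d| = [3, 5, 7, 8, 3, 1, 7, 6, 2]
Step 2: Midrank |d_i| (ties get averaged ranks).
ranks: |3|->3.5, |5|->5, |7|->7.5, |8|->9, |3|->3.5, |1|->1, |7|->7.5, |6|->6, |2|->2
Step 3: Attach original signs; sum ranks with positive sign and with negative sign.
W+ = 3.5 + 5 + 9 + 1 + 6 + 2 = 26.5
W- = 7.5 + 3.5 + 7.5 = 18.5
(Check: W+ + W- = 45 should equal n(n+1)/2 = 45.)
Step 4: Test statistic W = min(W+, W-) = 18.5.
Step 5: Ties in |d|, so use the tie-corrected normal approximation.
        E[W] = n(n+1)/4 = 9*10/4 = 22.5.
        Tie groups: |d|=3 (t=2), |d|=7 (t=2); sum(t^3 - t) = 12.
        Var[W] = n(n+1)(2n+1)/24 - sum(t^3-t)/48 = 1710/24 - 12/48 = 71.
        z = (W - E[W]) / sqrt(Var[W]) = (18.5 - 22.5) / 8.4261 = -0.4747.
        Two-sided p = 2*Phi(z) = 0.634992.
Step 6: alpha = 0.1. fail to reject H0.

W+ = 26.5, W- = 18.5, W = min = 18.5, p = 0.634992, fail to reject H0.


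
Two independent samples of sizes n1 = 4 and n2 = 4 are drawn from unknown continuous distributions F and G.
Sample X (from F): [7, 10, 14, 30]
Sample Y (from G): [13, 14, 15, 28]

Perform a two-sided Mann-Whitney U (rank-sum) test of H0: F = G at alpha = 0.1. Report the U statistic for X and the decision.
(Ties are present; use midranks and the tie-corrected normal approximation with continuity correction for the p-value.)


Step 1: Combine and sort all 8 observations; assign midranks.
sorted (value, group): (7,X), (10,X), (13,Y), (14,X), (14,Y), (15,Y), (28,Y), (30,X)
ranks: 7->1, 10->2, 13->3, 14->4.5, 14->4.5, 15->6, 28->7, 30->8
Step 2: Rank sum for X: R1 = 1 + 2 + 4.5 + 8 = 15.5.
Step 3: U_X = R1 - n1(n1+1)/2 = 15.5 - 4*5/2 = 15.5 - 10 = 5.5.
       U_Y = n1*n2 - U_X = 16 - 5.5 = 10.5.
Step 4: Ties are present, so use the tie-corrected normal approximation (with continuity correction) for the p-value.
Step 5: p-value = 0.561363; compare to alpha = 0.1. fail to reject H0.

U_X = 5.5, p = 0.561363, fail to reject H0 at alpha = 0.1.
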